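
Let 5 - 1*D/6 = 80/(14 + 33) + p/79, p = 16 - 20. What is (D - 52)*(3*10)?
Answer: -3554340/3713 ≈ -957.27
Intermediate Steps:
p = -4
D = 74598/3713 (D = 30 - 6*(80/(14 + 33) - 4/79) = 30 - 6*(80/47 - 4*1/79) = 30 - 6*(80*(1/47) - 4/79) = 30 - 6*(80/47 - 4/79) = 30 - 6*6132/3713 = 30 - 36792/3713 = 74598/3713 ≈ 20.091)
(D - 52)*(3*10) = (74598/3713 - 52)*(3*10) = -118478/3713*30 = -3554340/3713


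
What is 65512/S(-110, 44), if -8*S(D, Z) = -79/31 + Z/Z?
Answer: 1015436/3 ≈ 3.3848e+5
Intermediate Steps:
S(D, Z) = 6/31 (S(D, Z) = -(-79/31 + Z/Z)/8 = -(-79*1/31 + 1)/8 = -(-79/31 + 1)/8 = -⅛*(-48/31) = 6/31)
65512/S(-110, 44) = 65512/(6/31) = 65512*(31/6) = 1015436/3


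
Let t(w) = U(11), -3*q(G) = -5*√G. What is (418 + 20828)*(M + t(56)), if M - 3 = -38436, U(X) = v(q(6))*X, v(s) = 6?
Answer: -815145282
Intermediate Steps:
q(G) = 5*√G/3 (q(G) = -(-5)*√G/3 = 5*√G/3)
U(X) = 6*X
M = -38433 (M = 3 - 38436 = -38433)
t(w) = 66 (t(w) = 6*11 = 66)
(418 + 20828)*(M + t(56)) = (418 + 20828)*(-38433 + 66) = 21246*(-38367) = -815145282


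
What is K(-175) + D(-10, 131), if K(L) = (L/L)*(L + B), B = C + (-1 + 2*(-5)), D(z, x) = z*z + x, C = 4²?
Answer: 61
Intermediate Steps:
C = 16
D(z, x) = x + z² (D(z, x) = z² + x = x + z²)
B = 5 (B = 16 + (-1 + 2*(-5)) = 16 + (-1 - 10) = 16 - 11 = 5)
K(L) = 5 + L (K(L) = (L/L)*(L + 5) = 1*(5 + L) = 5 + L)
K(-175) + D(-10, 131) = (5 - 175) + (131 + (-10)²) = -170 + (131 + 100) = -170 + 231 = 61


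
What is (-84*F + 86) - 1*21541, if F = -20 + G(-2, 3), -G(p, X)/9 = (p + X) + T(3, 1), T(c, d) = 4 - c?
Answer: -18263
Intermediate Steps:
G(p, X) = -9 - 9*X - 9*p (G(p, X) = -9*((p + X) + (4 - 1*3)) = -9*((X + p) + (4 - 3)) = -9*((X + p) + 1) = -9*(1 + X + p) = -9 - 9*X - 9*p)
F = -38 (F = -20 + (-9 - 9*3 - 9*(-2)) = -20 + (-9 - 27 + 18) = -20 - 18 = -38)
(-84*F + 86) - 1*21541 = (-84*(-38) + 86) - 1*21541 = (3192 + 86) - 21541 = 3278 - 21541 = -18263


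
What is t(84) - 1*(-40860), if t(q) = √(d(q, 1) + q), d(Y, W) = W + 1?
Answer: 40860 + √86 ≈ 40869.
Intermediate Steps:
d(Y, W) = 1 + W
t(q) = √(2 + q) (t(q) = √((1 + 1) + q) = √(2 + q))
t(84) - 1*(-40860) = √(2 + 84) - 1*(-40860) = √86 + 40860 = 40860 + √86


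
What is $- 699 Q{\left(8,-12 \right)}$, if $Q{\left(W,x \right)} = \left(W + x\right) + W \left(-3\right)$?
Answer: $19572$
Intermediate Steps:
$Q{\left(W,x \right)} = x - 2 W$ ($Q{\left(W,x \right)} = \left(W + x\right) - 3 W = x - 2 W$)
$- 699 Q{\left(8,-12 \right)} = - 699 \left(-12 - 16\right) = \left(-699\right) \left(-28\right) = 19572$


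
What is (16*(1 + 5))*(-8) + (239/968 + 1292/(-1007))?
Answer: -39454629/51304 ≈ -769.04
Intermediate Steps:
(16*(1 + 5))*(-8) + (239/968 + 1292/(-1007)) = (16*6)*(-8) + (239*(1/968) + 1292*(-1/1007)) = 96*(-8) + (239/968 - 68/53) = -768 - 53157/51304 = -39454629/51304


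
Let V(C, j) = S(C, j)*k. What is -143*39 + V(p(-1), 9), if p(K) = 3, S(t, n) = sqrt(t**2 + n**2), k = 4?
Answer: -5577 + 12*sqrt(10) ≈ -5539.1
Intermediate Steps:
S(t, n) = sqrt(n**2 + t**2)
V(C, j) = 4*sqrt(C**2 + j**2) (V(C, j) = sqrt(j**2 + C**2)*4 = sqrt(C**2 + j**2)*4 = 4*sqrt(C**2 + j**2))
-143*39 + V(p(-1), 9) = -143*39 + 4*sqrt(3**2 + 9**2) = -5577 + 4*sqrt(9 + 81) = -5577 + 4*sqrt(90) = -5577 + 4*(3*sqrt(10)) = -5577 + 12*sqrt(10)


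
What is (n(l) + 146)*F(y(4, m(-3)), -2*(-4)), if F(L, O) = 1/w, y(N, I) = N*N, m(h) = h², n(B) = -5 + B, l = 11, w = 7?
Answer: 152/7 ≈ 21.714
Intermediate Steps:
y(N, I) = N²
F(L, O) = ⅐ (F(L, O) = 1/7 = ⅐)
(n(l) + 146)*F(y(4, m(-3)), -2*(-4)) = ((-5 + 11) + 146)*(⅐) = (6 + 146)*(⅐) = 152*(⅐) = 152/7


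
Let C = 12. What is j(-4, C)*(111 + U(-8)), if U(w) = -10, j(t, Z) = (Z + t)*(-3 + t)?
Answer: -5656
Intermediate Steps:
j(t, Z) = (-3 + t)*(Z + t)
j(-4, C)*(111 + U(-8)) = ((-4)² - 3*12 - 3*(-4) + 12*(-4))*(111 - 10) = (16 - 36 + 12 - 48)*101 = -56*101 = -5656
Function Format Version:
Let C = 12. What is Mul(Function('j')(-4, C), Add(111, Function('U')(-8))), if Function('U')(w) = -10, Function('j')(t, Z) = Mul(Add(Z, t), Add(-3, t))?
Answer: -5656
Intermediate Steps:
Function('j')(t, Z) = Mul(Add(-3, t), Add(Z, t))
Mul(Function('j')(-4, C), Add(111, Function('U')(-8))) = Mul(Add(Pow(-4, 2), Mul(-3, 12), Mul(-3, -4), Mul(12, -4)), Add(111, -10)) = Mul(Add(16, -36, 12, -48), 101) = Mul(-56, 101) = -5656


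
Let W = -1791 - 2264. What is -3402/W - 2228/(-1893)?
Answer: 15474526/7676115 ≈ 2.0159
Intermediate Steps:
W = -4055
-3402/W - 2228/(-1893) = -3402/(-4055) - 2228/(-1893) = -3402*(-1/4055) - 2228*(-1/1893) = 3402/4055 + 2228/1893 = 15474526/7676115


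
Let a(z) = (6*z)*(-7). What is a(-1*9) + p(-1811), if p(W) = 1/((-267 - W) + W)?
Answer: 100925/267 ≈ 378.00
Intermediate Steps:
a(z) = -42*z
p(W) = -1/267 (p(W) = 1/(-267) = -1/267)
a(-1*9) + p(-1811) = -(-42)*9 - 1/267 = -42*(-9) - 1/267 = 378 - 1/267 = 100925/267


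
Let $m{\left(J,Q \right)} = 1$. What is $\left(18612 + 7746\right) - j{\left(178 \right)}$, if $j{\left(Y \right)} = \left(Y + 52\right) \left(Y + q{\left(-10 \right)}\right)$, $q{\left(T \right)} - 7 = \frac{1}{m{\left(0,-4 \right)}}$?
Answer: $-16422$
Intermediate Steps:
$q{\left(T \right)} = 8$ ($q{\left(T \right)} = 7 + 1^{-1} = 7 + 1 = 8$)
$j{\left(Y \right)} = \left(8 + Y\right) \left(52 + Y\right)$ ($j{\left(Y \right)} = \left(Y + 52\right) \left(Y + 8\right) = \left(52 + Y\right) \left(8 + Y\right) = \left(8 + Y\right) \left(52 + Y\right)$)
$\left(18612 + 7746\right) - j{\left(178 \right)} = \left(18612 + 7746\right) - \left(416 + 178^{2} + 60 \cdot 178\right) = 26358 - \left(416 + 31684 + 10680\right) = 26358 - 42780 = -16422$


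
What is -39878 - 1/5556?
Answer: -221562169/5556 ≈ -39878.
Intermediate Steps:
-39878 - 1/5556 = -221562169/5556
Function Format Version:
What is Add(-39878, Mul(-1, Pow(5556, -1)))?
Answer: Rational(-221562169, 5556) ≈ -39878.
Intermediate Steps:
Add(-39878, Mul(-1, Pow(5556, -1))) = Add(-39878, Mul(-1, Rational(1, 5556))) = Add(-39878, Rational(-1, 5556)) = Rational(-221562169, 5556)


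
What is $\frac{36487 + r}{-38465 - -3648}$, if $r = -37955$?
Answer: $\frac{1468}{34817} \approx 0.042163$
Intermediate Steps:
$\frac{36487 + r}{-38465 - -3648} = \frac{36487 - 37955}{-38465 - -3648} = - \frac{1468}{-38465 + \left(-4951 + 8599\right)} = - \frac{1468}{-38465 + 3648} = - \frac{1468}{-34817} = \left(-1468\right) \left(- \frac{1}{34817}\right) = \frac{1468}{34817}$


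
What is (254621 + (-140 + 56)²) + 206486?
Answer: 468163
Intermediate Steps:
(254621 + (-140 + 56)²) + 206486 = (254621 + (-84)²) + 206486 = (254621 + 7056) + 206486 = 261677 + 206486 = 468163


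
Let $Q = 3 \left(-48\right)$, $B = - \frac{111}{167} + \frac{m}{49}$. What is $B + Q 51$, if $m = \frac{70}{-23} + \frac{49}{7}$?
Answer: $- \frac{197473828}{26887} \approx -7344.6$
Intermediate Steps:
$m = \frac{91}{23}$ ($m = 70 \left(- \frac{1}{23}\right) + 49 \cdot \frac{1}{7} = - \frac{70}{23} + 7 = \frac{91}{23} \approx 3.9565$)
$B = - \frac{15700}{26887}$ ($B = - \frac{111}{167} + \frac{91}{23 \cdot 49} = \left(-111\right) \frac{1}{167} + \frac{91}{23} \cdot \frac{1}{49} = - \frac{111}{167} + \frac{13}{161} = - \frac{15700}{26887} \approx -0.58393$)
$Q = -144$
$B + Q 51 = - \frac{15700}{26887} - 7344 = - \frac{197473828}{26887}$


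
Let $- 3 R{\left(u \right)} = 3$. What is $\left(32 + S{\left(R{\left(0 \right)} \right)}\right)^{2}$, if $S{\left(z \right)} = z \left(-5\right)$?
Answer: $1369$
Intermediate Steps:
$R{\left(u \right)} = -1$ ($R{\left(u \right)} = \left(- \frac{1}{3}\right) 3 = -1$)
$S{\left(z \right)} = - 5 z$
$\left(32 + S{\left(R{\left(0 \right)} \right)}\right)^{2} = \left(32 - -5\right)^{2} = \left(32 + 5\right)^{2} = 37^{2} = 1369$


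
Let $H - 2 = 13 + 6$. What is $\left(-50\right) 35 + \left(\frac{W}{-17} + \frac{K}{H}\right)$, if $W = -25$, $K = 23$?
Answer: $- \frac{623834}{357} \approx -1747.4$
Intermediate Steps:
$H = 21$ ($H = 2 + \left(13 + 6\right) = 2 + 19 = 21$)
$\left(-50\right) 35 + \left(\frac{W}{-17} + \frac{K}{H}\right) = \left(-50\right) 35 + \left(- \frac{25}{-17} + \frac{23}{21}\right) = -1750 + \left(\left(-25\right) \left(- \frac{1}{17}\right) + 23 \cdot \frac{1}{21}\right) = -1750 + \left(\frac{25}{17} + \frac{23}{21}\right) = -1750 + \frac{916}{357} = - \frac{623834}{357}$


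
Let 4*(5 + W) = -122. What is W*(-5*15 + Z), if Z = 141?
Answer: -2343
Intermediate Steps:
W = -71/2 (W = -5 + (1/4)*(-122) = -5 - 61/2 = -71/2 ≈ -35.500)
W*(-5*15 + Z) = -71*(-5*15 + 141)/2 = -71*(-75 + 141)/2 = -71/2*66 = -2343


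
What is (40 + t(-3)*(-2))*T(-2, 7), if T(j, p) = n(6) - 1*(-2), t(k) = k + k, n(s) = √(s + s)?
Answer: 104 + 104*√3 ≈ 284.13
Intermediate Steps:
n(s) = √2*√s (n(s) = √(2*s) = √2*√s)
t(k) = 2*k
T(j, p) = 2 + 2*√3 (T(j, p) = √2*√6 - 1*(-2) = 2*√3 + 2 = 2 + 2*√3)
(40 + t(-3)*(-2))*T(-2, 7) = (40 + (2*(-3))*(-2))*(2 + 2*√3) = (40 - 6*(-2))*(2 + 2*√3) = (40 + 12)*(2 + 2*√3) = 52*(2 + 2*√3) = 104 + 104*√3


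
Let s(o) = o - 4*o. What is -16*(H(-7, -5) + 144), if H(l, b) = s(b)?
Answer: -2544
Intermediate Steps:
s(o) = -3*o
H(l, b) = -3*b
-16*(H(-7, -5) + 144) = -16*(-3*(-5) + 144) = -16*(15 + 144) = -16*159 = -2544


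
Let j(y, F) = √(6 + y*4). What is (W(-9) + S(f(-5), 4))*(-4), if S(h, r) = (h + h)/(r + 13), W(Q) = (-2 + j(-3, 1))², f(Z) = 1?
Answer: 128/17 + 16*I*√6 ≈ 7.5294 + 39.192*I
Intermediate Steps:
j(y, F) = √(6 + 4*y)
W(Q) = (-2 + I*√6)² (W(Q) = (-2 + √(6 + 4*(-3)))² = (-2 + √(6 - 12))² = (-2 + √(-6))² = (-2 + I*√6)²)
S(h, r) = 2*h/(13 + r) (S(h, r) = (2*h)/(13 + r) = 2*h/(13 + r))
(W(-9) + S(f(-5), 4))*(-4) = ((2 - I*√6)² + 2*1/(13 + 4))*(-4) = ((2 - I*√6)² + 2*1/17)*(-4) = ((2 - I*√6)² + 2*1*(1/17))*(-4) = ((2 - I*√6)² + 2/17)*(-4) = (2/17 + (2 - I*√6)²)*(-4) = -8/17 - 4*(2 - I*√6)²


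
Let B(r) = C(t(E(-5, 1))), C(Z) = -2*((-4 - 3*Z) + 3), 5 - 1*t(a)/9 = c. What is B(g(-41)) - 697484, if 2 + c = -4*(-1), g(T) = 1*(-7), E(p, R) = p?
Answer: -697320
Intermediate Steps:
g(T) = -7
c = 2 (c = -2 - 4*(-1) = -2 + 4 = 2)
t(a) = 27 (t(a) = 45 - 9*2 = 45 - 18 = 27)
C(Z) = 2 + 6*Z (C(Z) = -2*(-1 - 3*Z) = 2 + 6*Z)
B(r) = 164 (B(r) = 2 + 6*27 = 2 + 162 = 164)
B(g(-41)) - 697484 = 164 - 697484 = -697320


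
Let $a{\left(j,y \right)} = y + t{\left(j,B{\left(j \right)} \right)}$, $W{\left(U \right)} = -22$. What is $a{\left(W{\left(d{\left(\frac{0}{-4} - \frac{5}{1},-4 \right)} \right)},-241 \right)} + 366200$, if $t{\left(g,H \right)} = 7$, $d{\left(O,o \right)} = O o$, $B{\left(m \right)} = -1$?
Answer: $365966$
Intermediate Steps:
$a{\left(j,y \right)} = 7 + y$ ($a{\left(j,y \right)} = y + 7 = 7 + y$)
$a{\left(W{\left(d{\left(\frac{0}{-4} - \frac{5}{1},-4 \right)} \right)},-241 \right)} + 366200 = \left(7 - 241\right) + 366200 = -234 + 366200 = 365966$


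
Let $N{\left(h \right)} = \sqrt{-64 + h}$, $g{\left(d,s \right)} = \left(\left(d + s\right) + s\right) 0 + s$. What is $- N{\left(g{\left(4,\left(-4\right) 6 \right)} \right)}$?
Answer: $- 2 i \sqrt{22} \approx - 9.3808 i$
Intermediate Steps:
$g{\left(d,s \right)} = s$ ($g{\left(d,s \right)} = \left(d + 2 s\right) 0 + s = 0 + s = s$)
$- N{\left(g{\left(4,\left(-4\right) 6 \right)} \right)} = - \sqrt{-64 - 24} = - \sqrt{-88} = - 2 i \sqrt{22}$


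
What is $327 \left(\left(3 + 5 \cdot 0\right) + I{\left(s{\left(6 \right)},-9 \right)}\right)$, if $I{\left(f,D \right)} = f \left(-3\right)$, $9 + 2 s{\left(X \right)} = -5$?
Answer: $7848$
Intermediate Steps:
$s{\left(X \right)} = -7$ ($s{\left(X \right)} = - \frac{9}{2} + \frac{1}{2} \left(-5\right) = - \frac{9}{2} - \frac{5}{2} = -7$)
$I{\left(f,D \right)} = - 3 f$
$327 \left(\left(3 + 5 \cdot 0\right) + I{\left(s{\left(6 \right)},-9 \right)}\right) = 327 \left(\left(3 + 5 \cdot 0\right) - -21\right) = 327 \left(\left(3 + 0\right) + 21\right) = 327 \left(3 + 21\right) = 327 \cdot 24 = 7848$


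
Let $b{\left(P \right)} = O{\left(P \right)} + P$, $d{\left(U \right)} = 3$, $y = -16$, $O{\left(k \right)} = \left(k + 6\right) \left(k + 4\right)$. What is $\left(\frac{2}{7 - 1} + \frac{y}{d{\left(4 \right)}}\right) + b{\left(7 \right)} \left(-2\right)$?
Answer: $-305$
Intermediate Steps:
$O{\left(k \right)} = \left(4 + k\right) \left(6 + k\right)$ ($O{\left(k \right)} = \left(6 + k\right) \left(4 + k\right) = \left(4 + k\right) \left(6 + k\right)$)
$b{\left(P \right)} = 24 + P^{2} + 11 P$ ($b{\left(P \right)} = \left(24 + P^{2} + 10 P\right) + P = 24 + P^{2} + 11 P$)
$\left(\frac{2}{7 - 1} + \frac{y}{d{\left(4 \right)}}\right) + b{\left(7 \right)} \left(-2\right) = \left(\frac{2}{7 - 1} - \frac{16}{3}\right) + \left(24 + 7^{2} + 11 \cdot 7\right) \left(-2\right) = \left(\frac{2}{6} - \frac{16}{3}\right) + \left(24 + 49 + 77\right) \left(-2\right) = \left(2 \cdot \frac{1}{6} - \frac{16}{3}\right) + 150 \left(-2\right) = \left(\frac{1}{3} - \frac{16}{3}\right) - 300 = -5 - 300 = -305$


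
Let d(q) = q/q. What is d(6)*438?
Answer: 438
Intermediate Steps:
d(q) = 1
d(6)*438 = 1*438 = 438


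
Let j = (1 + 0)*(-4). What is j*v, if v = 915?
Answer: -3660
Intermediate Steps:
j = -4 (j = 1*(-4) = -4)
j*v = -4*915 = -3660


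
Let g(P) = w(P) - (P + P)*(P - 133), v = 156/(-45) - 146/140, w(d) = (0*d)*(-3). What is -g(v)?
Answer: 27346519/22050 ≈ 1240.2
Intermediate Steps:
w(d) = 0 (w(d) = 0*(-3) = 0)
v = -947/210 (v = 156*(-1/45) - 146*1/140 = -52/15 - 73/70 = -947/210 ≈ -4.5095)
g(P) = -2*P*(-133 + P) (g(P) = 0 - (P + P)*(P - 133) = 0 - 2*P*(-133 + P) = -2*P*(-133 + P))
-g(v) = -2*(-947)*(133 - 1*(-947/210))/210 = -2*(-947)*(133 + 947/210)/210 = -2*(-947)*28877/(210*210) = -1*(-27346519/22050) = 27346519/22050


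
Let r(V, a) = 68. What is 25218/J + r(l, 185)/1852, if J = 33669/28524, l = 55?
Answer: 12334996807/577361 ≈ 21364.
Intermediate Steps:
J = 11223/9508 (J = 33669*(1/28524) = 11223/9508 ≈ 1.1804)
25218/J + r(l, 185)/1852 = 25218/(11223/9508) + 68/1852 = 25218*(9508/11223) + 68*(1/1852) = 26641416/1247 + 17/463 = 12334996807/577361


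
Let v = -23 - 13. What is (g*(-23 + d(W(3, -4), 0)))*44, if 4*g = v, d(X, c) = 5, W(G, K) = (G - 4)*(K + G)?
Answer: 7128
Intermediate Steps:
W(G, K) = (-4 + G)*(G + K)
v = -36
g = -9 (g = (1/4)*(-36) = -9)
(g*(-23 + d(W(3, -4), 0)))*44 = -9*(-23 + 5)*44 = -9*(-18)*44 = 162*44 = 7128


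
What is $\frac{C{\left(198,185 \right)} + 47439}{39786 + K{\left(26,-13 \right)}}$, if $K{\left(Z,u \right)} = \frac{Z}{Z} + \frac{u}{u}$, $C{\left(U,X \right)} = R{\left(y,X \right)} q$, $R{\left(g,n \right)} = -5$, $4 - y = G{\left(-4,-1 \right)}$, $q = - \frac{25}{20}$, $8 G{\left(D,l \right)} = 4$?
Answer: $\frac{189781}{159152} \approx 1.1925$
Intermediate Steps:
$G{\left(D,l \right)} = \frac{1}{2}$ ($G{\left(D,l \right)} = \frac{1}{8} \cdot 4 = \frac{1}{2}$)
$q = - \frac{5}{4}$ ($q = \left(-25\right) \frac{1}{20} = - \frac{5}{4} \approx -1.25$)
$y = \frac{7}{2}$ ($y = 4 - \frac{1}{2} = \frac{7}{2} \approx 3.5$)
$C{\left(U,X \right)} = \frac{25}{4}$ ($C{\left(U,X \right)} = \left(-5\right) \left(- \frac{5}{4}\right) = \frac{25}{4}$)
$K{\left(Z,u \right)} = 2$ ($K{\left(Z,u \right)} = 1 + 1 = 2$)
$\frac{C{\left(198,185 \right)} + 47439}{39786 + K{\left(26,-13 \right)}} = \frac{\frac{25}{4} + 47439}{39786 + 2} = \frac{189781}{4 \cdot 39788} = \frac{189781}{4} \cdot \frac{1}{39788} = \frac{189781}{159152}$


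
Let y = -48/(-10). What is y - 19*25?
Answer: -2351/5 ≈ -470.20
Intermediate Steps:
y = 24/5 (y = -48*(-1/10) = 24/5 ≈ 4.8000)
y - 19*25 = 24/5 - 19*25 = 24/5 - 475 = -2351/5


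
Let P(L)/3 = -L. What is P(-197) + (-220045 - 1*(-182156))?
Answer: -37298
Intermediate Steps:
P(L) = -3*L (P(L) = 3*(-L) = -3*L)
P(-197) + (-220045 - 1*(-182156)) = -3*(-197) + (-220045 - 1*(-182156)) = 591 + (-220045 + 182156) = 591 - 37889 = -37298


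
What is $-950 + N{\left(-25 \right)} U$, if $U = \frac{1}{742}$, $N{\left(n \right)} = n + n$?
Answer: $- \frac{352475}{371} \approx -950.07$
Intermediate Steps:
$N{\left(n \right)} = 2 n$
$U = \frac{1}{742} \approx 0.0013477$
$-950 + N{\left(-25 \right)} U = -950 + 2 \left(-25\right) \frac{1}{742} = -950 - \frac{25}{371} = - \frac{352475}{371}$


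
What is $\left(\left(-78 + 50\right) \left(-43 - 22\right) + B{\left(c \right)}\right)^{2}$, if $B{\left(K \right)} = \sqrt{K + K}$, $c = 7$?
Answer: $\left(1820 + \sqrt{14}\right)^{2} \approx 3.326 \cdot 10^{6}$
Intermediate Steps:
$B{\left(K \right)} = \sqrt{2} \sqrt{K}$ ($B{\left(K \right)} = \sqrt{2 K} = \sqrt{2} \sqrt{K}$)
$\left(\left(-78 + 50\right) \left(-43 - 22\right) + B{\left(c \right)}\right)^{2} = \left(\left(-78 + 50\right) \left(-43 - 22\right) + \sqrt{2} \sqrt{7}\right)^{2} = \left(\left(-28\right) \left(-65\right) + \sqrt{14}\right)^{2} = \left(1820 + \sqrt{14}\right)^{2}$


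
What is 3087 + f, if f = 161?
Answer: 3248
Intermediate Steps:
3087 + f = 3087 + 161 = 3248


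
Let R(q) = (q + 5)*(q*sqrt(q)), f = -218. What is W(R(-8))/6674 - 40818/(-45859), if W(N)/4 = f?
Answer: 116215142/153031483 ≈ 0.75942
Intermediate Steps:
R(q) = q**(3/2)*(5 + q) (R(q) = (5 + q)*q**(3/2) = q**(3/2)*(5 + q))
W(N) = -872 (W(N) = 4*(-218) = -872)
W(R(-8))/6674 - 40818/(-45859) = -872/6674 - 40818/(-45859) = -872*1/6674 - 40818*(-1/45859) = -436/3337 + 40818/45859 = 116215142/153031483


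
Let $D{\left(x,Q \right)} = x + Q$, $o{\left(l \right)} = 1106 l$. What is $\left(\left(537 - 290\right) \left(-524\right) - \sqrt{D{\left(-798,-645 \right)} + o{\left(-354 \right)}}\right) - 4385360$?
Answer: $-4514788 - 3 i \sqrt{43663} \approx -4.5148 \cdot 10^{6} - 626.87 i$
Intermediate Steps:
$D{\left(x,Q \right)} = Q + x$
$\left(\left(537 - 290\right) \left(-524\right) - \sqrt{D{\left(-798,-645 \right)} + o{\left(-354 \right)}}\right) - 4385360 = \left(\left(537 - 290\right) \left(-524\right) - \sqrt{\left(-645 - 798\right) + 1106 \left(-354\right)}\right) - 4385360 = \left(\left(537 - 290\right) \left(-524\right) - \sqrt{-1443 - 391524}\right) - 4385360 = \left(\left(537 - 290\right) \left(-524\right) - \sqrt{-392967}\right) - 4385360 = \left(247 \left(-524\right) - 3 i \sqrt{43663}\right) - 4385360 = \left(-129428 - 3 i \sqrt{43663}\right) - 4385360 = -4514788 - 3 i \sqrt{43663}$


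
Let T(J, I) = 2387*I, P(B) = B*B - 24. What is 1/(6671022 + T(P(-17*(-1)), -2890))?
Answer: -1/227408 ≈ -4.3974e-6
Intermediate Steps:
P(B) = -24 + B**2 (P(B) = B**2 - 24 = -24 + B**2)
1/(6671022 + T(P(-17*(-1)), -2890)) = 1/(6671022 + 2387*(-2890)) = 1/(6671022 - 6898430) = 1/(-227408) = -1/227408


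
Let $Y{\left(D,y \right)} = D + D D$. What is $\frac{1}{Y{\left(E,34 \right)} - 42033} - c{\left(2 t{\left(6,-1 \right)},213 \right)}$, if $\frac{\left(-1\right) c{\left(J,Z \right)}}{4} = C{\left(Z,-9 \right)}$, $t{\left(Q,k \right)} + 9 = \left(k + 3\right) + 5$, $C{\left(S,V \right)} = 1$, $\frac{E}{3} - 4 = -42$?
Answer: $\frac{116603}{29151} \approx 4.0$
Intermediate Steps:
$E = -114$ ($E = 12 + 3 \left(-42\right) = 12 - 126 = -114$)
$Y{\left(D,y \right)} = D + D^{2}$
$t{\left(Q,k \right)} = -1 + k$ ($t{\left(Q,k \right)} = -9 + \left(\left(k + 3\right) + 5\right) = -9 + \left(\left(3 + k\right) + 5\right) = -9 + \left(8 + k\right) = -1 + k$)
$c{\left(J,Z \right)} = -4$ ($c{\left(J,Z \right)} = \left(-4\right) 1 = -4$)
$\frac{1}{Y{\left(E,34 \right)} - 42033} - c{\left(2 t{\left(6,-1 \right)},213 \right)} = \frac{1}{- 114 \left(1 - 114\right) - 42033} - -4 = \frac{1}{\left(-114\right) \left(-113\right) - 42033} + 4 = \frac{1}{12882 - 42033} + 4 = \frac{1}{-29151} + 4 = - \frac{1}{29151} + 4 = \frac{116603}{29151}$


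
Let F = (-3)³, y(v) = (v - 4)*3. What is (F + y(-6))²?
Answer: 3249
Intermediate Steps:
y(v) = -12 + 3*v (y(v) = (-4 + v)*3 = -12 + 3*v)
F = -27
(F + y(-6))² = (-27 + (-12 + 3*(-6)))² = (-27 + (-12 - 18))² = (-27 - 30)² = (-57)² = 3249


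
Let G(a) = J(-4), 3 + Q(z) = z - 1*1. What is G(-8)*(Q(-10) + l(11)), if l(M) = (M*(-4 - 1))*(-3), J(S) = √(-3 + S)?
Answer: 151*I*√7 ≈ 399.51*I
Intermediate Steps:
Q(z) = -4 + z (Q(z) = -3 + (z - 1*1) = -3 + (z - 1) = -3 + (-1 + z) = -4 + z)
l(M) = 15*M (l(M) = (M*(-5))*(-3) = -5*M*(-3) = 15*M)
G(a) = I*√7 (G(a) = √(-3 - 4) = √(-7) = I*√7)
G(-8)*(Q(-10) + l(11)) = (I*√7)*((-4 - 10) + 15*11) = (I*√7)*(-14 + 165) = (I*√7)*151 = 151*I*√7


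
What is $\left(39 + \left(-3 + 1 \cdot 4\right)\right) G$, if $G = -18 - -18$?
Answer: $0$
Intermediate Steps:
$G = 0$ ($G = -18 + 18 = 0$)
$\left(39 + \left(-3 + 1 \cdot 4\right)\right) G = \left(39 + \left(-3 + 1 \cdot 4\right)\right) 0 = \left(39 + \left(-3 + 4\right)\right) 0 = \left(39 + 1\right) 0 = 40 \cdot 0 = 0$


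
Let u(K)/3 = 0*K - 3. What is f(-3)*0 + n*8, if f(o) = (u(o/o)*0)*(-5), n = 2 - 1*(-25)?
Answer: 216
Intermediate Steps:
n = 27 (n = 2 + 25 = 27)
u(K) = -9 (u(K) = 3*(0*K - 3) = 3*(0 - 3) = 3*(-3) = -9)
f(o) = 0 (f(o) = -9*0*(-5) = 0*(-5) = 0)
f(-3)*0 + n*8 = 0*0 + 27*8 = 0 + 216 = 216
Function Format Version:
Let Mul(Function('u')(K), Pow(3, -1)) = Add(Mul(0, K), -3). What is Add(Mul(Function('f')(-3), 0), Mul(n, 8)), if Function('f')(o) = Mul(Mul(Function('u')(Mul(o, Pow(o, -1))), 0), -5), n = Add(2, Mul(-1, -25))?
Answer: 216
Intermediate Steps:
n = 27 (n = Add(2, 25) = 27)
Function('u')(K) = -9 (Function('u')(K) = Mul(3, Add(Mul(0, K), -3)) = Mul(3, Add(0, -3)) = Mul(3, -3) = -9)
Function('f')(o) = 0 (Function('f')(o) = Mul(Mul(-9, 0), -5) = Mul(0, -5) = 0)
Add(Mul(Function('f')(-3), 0), Mul(n, 8)) = Add(Mul(0, 0), Mul(27, 8)) = Add(0, 216) = 216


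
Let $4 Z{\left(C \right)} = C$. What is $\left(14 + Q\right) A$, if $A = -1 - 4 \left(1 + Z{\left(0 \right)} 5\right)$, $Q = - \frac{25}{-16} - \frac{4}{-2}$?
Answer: $- \frac{1405}{16} \approx -87.813$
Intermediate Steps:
$Q = \frac{57}{16}$ ($Q = \left(-25\right) \left(- \frac{1}{16}\right) - -2 = \frac{25}{16} + 2 = \frac{57}{16} \approx 3.5625$)
$Z{\left(C \right)} = \frac{C}{4}$
$A = -5$ ($A = -1 - 4 \left(1 + \frac{1}{4} \cdot 0 \cdot 5\right) = -1 - 4 \left(1 + 0 \cdot 5\right) = -1 - 4 \left(1 + 0\right) = -1 - 4 = -5$)
$\left(14 + Q\right) A = \left(14 + \frac{57}{16}\right) \left(-5\right) = \frac{281}{16} \left(-5\right) = - \frac{1405}{16}$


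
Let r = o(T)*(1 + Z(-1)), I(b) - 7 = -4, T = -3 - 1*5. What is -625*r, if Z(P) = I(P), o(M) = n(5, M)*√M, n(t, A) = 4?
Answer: -20000*I*√2 ≈ -28284.0*I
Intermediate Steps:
T = -8 (T = -3 - 5 = -8)
I(b) = 3 (I(b) = 7 - 4 = 3)
o(M) = 4*√M
Z(P) = 3
r = 32*I*√2 (r = (4*√(-8))*(1 + 3) = (4*(2*I*√2))*4 = (8*I*√2)*4 = 32*I*√2 ≈ 45.255*I)
-625*r = -20000*I*√2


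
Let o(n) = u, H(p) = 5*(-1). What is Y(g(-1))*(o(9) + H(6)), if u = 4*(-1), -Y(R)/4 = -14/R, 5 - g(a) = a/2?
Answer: -1008/11 ≈ -91.636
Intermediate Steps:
H(p) = -5
g(a) = 5 - a/2
Y(R) = 56/R (Y(R) = -(-56)/R = 56/R)
u = -4
o(n) = -4
Y(g(-1))*(o(9) + H(6)) = (56/(5 - ½*(-1)))*(-4 - 5) = (56/(5 + ½))*(-9) = (56/(11/2))*(-9) = (56*(2/11))*(-9) = (112/11)*(-9) = -1008/11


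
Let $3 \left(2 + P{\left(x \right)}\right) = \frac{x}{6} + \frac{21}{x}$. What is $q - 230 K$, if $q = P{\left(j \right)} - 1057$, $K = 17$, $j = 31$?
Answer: $- \frac{2771615}{558} \approx -4967.1$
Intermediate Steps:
$P{\left(x \right)} = -2 + \frac{7}{x} + \frac{x}{18}$ ($P{\left(x \right)} = -2 + \frac{\frac{x}{6} + \frac{21}{x}}{3} = -2 + \frac{\frac{21}{x} + \frac{x}{6}}{3} = -2 + \left(\frac{7}{x} + \frac{x}{18}\right) = -2 + \frac{7}{x} + \frac{x}{18}$)
$q = - \frac{589835}{558}$ ($q = \left(-2 + \frac{7}{31} + \frac{1}{18} \cdot 31\right) - 1057 = \left(-2 + 7 \cdot \frac{1}{31} + \frac{31}{18}\right) - 1057 = \left(-2 + \frac{7}{31} + \frac{31}{18}\right) - 1057 = - \frac{29}{558} - 1057 = - \frac{589835}{558} \approx -1057.1$)
$q - 230 K = - \frac{589835}{558} - 3910 = - \frac{2771615}{558}$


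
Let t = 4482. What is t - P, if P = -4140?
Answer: 8622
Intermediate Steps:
t - P = 4482 - 1*(-4140) = 4482 + 4140 = 8622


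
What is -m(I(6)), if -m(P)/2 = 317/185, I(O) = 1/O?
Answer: 634/185 ≈ 3.4270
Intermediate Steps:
I(O) = 1/O
m(P) = -634/185
-m(I(6)) = -1*(-634/185) = 634/185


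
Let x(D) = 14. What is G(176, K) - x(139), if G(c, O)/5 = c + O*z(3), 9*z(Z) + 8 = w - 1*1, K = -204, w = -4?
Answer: 7018/3 ≈ 2339.3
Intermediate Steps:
z(Z) = -13/9 (z(Z) = -8/9 + (-4 - 1*1)/9 = -8/9 + (-4 - 1)/9 = -8/9 + (⅑)*(-5) = -8/9 - 5/9 = -13/9)
G(c, O) = 5*c - 65*O/9 (G(c, O) = 5*(c + O*(-13/9)) = 5*(c - 13*O/9) = 5*c - 65*O/9)
G(176, K) - x(139) = (5*176 - 65/9*(-204)) - 1*14 = (880 + 4420/3) - 14 = 7060/3 - 14 = 7018/3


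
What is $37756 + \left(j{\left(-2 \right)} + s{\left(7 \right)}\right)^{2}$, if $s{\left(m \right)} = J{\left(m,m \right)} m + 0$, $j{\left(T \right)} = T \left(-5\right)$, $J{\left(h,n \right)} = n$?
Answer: $41237$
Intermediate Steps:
$j{\left(T \right)} = - 5 T$
$s{\left(m \right)} = m^{2}$ ($s{\left(m \right)} = m m + 0 = m^{2} + 0 = m^{2}$)
$37756 + \left(j{\left(-2 \right)} + s{\left(7 \right)}\right)^{2} = 37756 + \left(\left(-5\right) \left(-2\right) + 7^{2}\right)^{2} = 37756 + \left(10 + 49\right)^{2} = 37756 + 59^{2} = 37756 + 3481 = 41237$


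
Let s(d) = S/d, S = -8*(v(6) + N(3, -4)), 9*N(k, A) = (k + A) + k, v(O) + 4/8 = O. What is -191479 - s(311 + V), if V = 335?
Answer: -556629247/2907 ≈ -1.9148e+5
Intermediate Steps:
v(O) = -½ + O
N(k, A) = A/9 + 2*k/9 (N(k, A) = ((k + A) + k)/9 = ((A + k) + k)/9 = (A + 2*k)/9 = A/9 + 2*k/9)
S = -412/9 (S = -8*((-½ + 6) + ((⅑)*(-4) + (2/9)*3)) = -8*(11/2 + (-4/9 + ⅔)) = -8*(11/2 + 2/9) = -8*103/18 = -412/9 ≈ -45.778)
s(d) = -412/(9*d)
-191479 - s(311 + V) = -191479 - (-412)/(9*(311 + 335)) = -191479 - (-412)/(9*646) = -191479 - 1*(-206/2907) = -191479 + 206/2907 = -556629247/2907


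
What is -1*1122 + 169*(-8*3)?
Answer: -5178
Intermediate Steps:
-1*1122 + 169*(-8*3) = -1122 + 169*(-24) = -1122 - 4056 = -5178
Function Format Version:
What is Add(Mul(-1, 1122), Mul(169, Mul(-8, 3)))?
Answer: -5178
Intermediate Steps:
Add(Mul(-1, 1122), Mul(169, Mul(-8, 3))) = Add(-1122, Mul(169, -24)) = Add(-1122, -4056) = -5178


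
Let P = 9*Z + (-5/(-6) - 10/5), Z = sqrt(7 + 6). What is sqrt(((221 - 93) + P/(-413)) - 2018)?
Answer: sqrt(-11605497414 - 133812*sqrt(13))/2478 ≈ 43.475*I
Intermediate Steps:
Z = sqrt(13) ≈ 3.6056
P = -7/6 + 9*sqrt(13) (P = 9*sqrt(13) + (-5/(-6) - 10/5) = 9*sqrt(13) + (-5*(-1/6) - 10*1/5) = 9*sqrt(13) + (5/6 - 2) = 9*sqrt(13) - 7/6 = -7/6 + 9*sqrt(13) ≈ 31.283)
sqrt(((221 - 93) + P/(-413)) - 2018) = sqrt(((221 - 93) + (-7/6 + 9*sqrt(13))/(-413)) - 2018) = sqrt((128 + (-7/6 + 9*sqrt(13))*(-1/413)) - 2018) = sqrt((128 + (1/354 - 9*sqrt(13)/413)) - 2018) = sqrt((45313/354 - 9*sqrt(13)/413) - 2018) = sqrt(-669059/354 - 9*sqrt(13)/413)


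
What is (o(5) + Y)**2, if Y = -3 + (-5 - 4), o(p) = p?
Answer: 49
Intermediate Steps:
Y = -12 (Y = -3 - 9 = -12)
(o(5) + Y)**2 = (5 - 12)**2 = (-7)**2 = 49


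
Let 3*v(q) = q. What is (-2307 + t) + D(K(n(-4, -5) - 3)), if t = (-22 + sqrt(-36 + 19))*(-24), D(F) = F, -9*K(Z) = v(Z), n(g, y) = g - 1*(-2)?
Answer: -48028/27 - 24*I*sqrt(17) ≈ -1778.8 - 98.955*I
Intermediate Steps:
v(q) = q/3
n(g, y) = 2 + g (n(g, y) = g + 2 = 2 + g)
K(Z) = -Z/27
t = 528 - 24*I*sqrt(17) (t = (-22 + sqrt(-17))*(-24) = (-22 + I*sqrt(17))*(-24) = 528 - 24*I*sqrt(17) ≈ 528.0 - 98.955*I)
(-2307 + t) + D(K(n(-4, -5) - 3)) = (-2307 + (528 - 24*I*sqrt(17))) - ((2 - 4) - 3)/27 = (-1779 - 24*I*sqrt(17)) - (-2 - 3)/27 = (-1779 - 24*I*sqrt(17)) - 1/27*(-5) = (-1779 - 24*I*sqrt(17)) + 5/27 = -48028/27 - 24*I*sqrt(17)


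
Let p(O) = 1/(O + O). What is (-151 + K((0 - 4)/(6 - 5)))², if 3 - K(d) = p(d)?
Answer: 1399489/64 ≈ 21867.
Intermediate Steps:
p(O) = 1/(2*O)
K(d) = 3 - 1/(2*d)
(-151 + K((0 - 4)/(6 - 5)))² = (-151 + (3 - (6 - 5)/(0 - 4)/2))² = (-151 + (3 - 1/(2*((-4/1)))))² = (-151 + (3 - 1/(2*((-4*1)))))² = (-151 + (3 - ½/(-4)))² = (-151 + (3 - ½*(-¼)))² = (-151 + (3 + ⅛))² = (-151 + 25/8)² = (-1183/8)² = 1399489/64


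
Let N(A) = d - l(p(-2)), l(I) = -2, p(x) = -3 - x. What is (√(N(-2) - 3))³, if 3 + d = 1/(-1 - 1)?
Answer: -27*I*√2/4 ≈ -9.5459*I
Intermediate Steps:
d = -7/2 (d = -3 + 1/(-1 - 1) = -3 + 1/(-2) = -3 - ½ = -7/2 ≈ -3.5000)
N(A) = -3/2 (N(A) = -7/2 - 1*(-2) = -7/2 + 2 = -3/2)
(√(N(-2) - 3))³ = (√(-3/2 - 3))³ = (√(-9/2))³ = (3*I*√2/2)³ = -27*I*√2/4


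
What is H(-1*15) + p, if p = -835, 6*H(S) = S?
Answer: -1675/2 ≈ -837.50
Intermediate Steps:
H(S) = S/6
H(-1*15) + p = (-1*15)/6 - 835 = (⅙)*(-15) - 835 = -5/2 - 835 = -1675/2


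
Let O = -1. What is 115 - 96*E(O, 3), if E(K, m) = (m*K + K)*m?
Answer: 1267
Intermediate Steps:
E(K, m) = m*(K + K*m) (E(K, m) = (K*m + K)*m = (K + K*m)*m = m*(K + K*m))
115 - 96*E(O, 3) = 115 - (-96)*3*(1 + 3) = 115 - (-96)*3*4 = 115 - 96*(-12) = 115 + 1152 = 1267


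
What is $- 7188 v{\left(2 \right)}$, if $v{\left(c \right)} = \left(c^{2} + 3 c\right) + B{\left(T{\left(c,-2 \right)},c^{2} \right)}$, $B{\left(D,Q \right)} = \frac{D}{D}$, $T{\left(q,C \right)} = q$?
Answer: $-79068$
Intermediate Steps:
$B{\left(D,Q \right)} = 1$
$v{\left(c \right)} = 1 + c^{2} + 3 c$ ($v{\left(c \right)} = \left(c^{2} + 3 c\right) + 1 = 1 + c^{2} + 3 c$)
$- 7188 v{\left(2 \right)} = - 7188 \left(1 + 2^{2} + 3 \cdot 2\right) = - 7188 \left(1 + 4 + 6\right) = \left(-7188\right) 11 = -79068$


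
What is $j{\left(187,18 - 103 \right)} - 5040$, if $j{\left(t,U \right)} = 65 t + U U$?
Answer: $14340$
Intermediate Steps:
$j{\left(t,U \right)} = U^{2} + 65 t$ ($j{\left(t,U \right)} = 65 t + U^{2} = U^{2} + 65 t$)
$j{\left(187,18 - 103 \right)} - 5040 = \left(\left(18 - 103\right)^{2} + 65 \cdot 187\right) - 5040 = \left(\left(-85\right)^{2} + 12155\right) - 5040 = \left(7225 + 12155\right) - 5040 = 19380 - 5040 = 14340$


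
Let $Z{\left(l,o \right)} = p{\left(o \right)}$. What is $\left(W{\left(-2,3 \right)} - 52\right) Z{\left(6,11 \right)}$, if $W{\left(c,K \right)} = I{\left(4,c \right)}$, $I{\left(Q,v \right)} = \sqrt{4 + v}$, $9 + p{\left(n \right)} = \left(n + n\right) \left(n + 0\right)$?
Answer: $-12116 + 233 \sqrt{2} \approx -11786.0$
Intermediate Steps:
$p{\left(n \right)} = -9 + 2 n^{2}$ ($p{\left(n \right)} = -9 + \left(n + n\right) \left(n + 0\right) = -9 + 2 n n = -9 + 2 n^{2}$)
$Z{\left(l,o \right)} = -9 + 2 o^{2}$
$W{\left(c,K \right)} = \sqrt{4 + c}$
$\left(W{\left(-2,3 \right)} - 52\right) Z{\left(6,11 \right)} = \left(\sqrt{4 - 2} - 52\right) \left(-9 + 2 \cdot 11^{2}\right) = \left(\sqrt{2} - 52\right) \left(-9 + 2 \cdot 121\right) = \left(-52 + \sqrt{2}\right) \left(-9 + 242\right) = \left(-52 + \sqrt{2}\right) 233 = -12116 + 233 \sqrt{2}$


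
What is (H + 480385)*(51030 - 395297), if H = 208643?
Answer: -237209602476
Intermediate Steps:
(H + 480385)*(51030 - 395297) = (208643 + 480385)*(51030 - 395297) = 689028*(-344267) = -237209602476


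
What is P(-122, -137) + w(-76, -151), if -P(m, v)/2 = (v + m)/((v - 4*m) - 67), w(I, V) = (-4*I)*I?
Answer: -3280509/142 ≈ -23102.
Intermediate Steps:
w(I, V) = -4*I²
P(m, v) = -2*(m + v)/(-67 + v - 4*m) (P(m, v) = -2*(v + m)/((v - 4*m) - 67) = -2*(m + v)/(-67 + v - 4*m))
P(-122, -137) + w(-76, -151) = 2*(-122 - 137)/(67 - 1*(-137) + 4*(-122)) - 4*(-76)² = 2*(-259)/(67 + 137 - 488) - 4*5776 = 2*(-259)/(-284) - 23104 = 2*(-1/284)*(-259) - 23104 = 259/142 - 23104 = -3280509/142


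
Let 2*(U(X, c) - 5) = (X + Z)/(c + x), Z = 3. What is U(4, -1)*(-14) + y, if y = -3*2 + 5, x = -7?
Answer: -519/8 ≈ -64.875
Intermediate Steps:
U(X, c) = 5 + (3 + X)/(2*(-7 + c)) (U(X, c) = 5 + ((X + 3)/(c - 7))/2 = 5 + ((3 + X)/(-7 + c))/2 = 5 + (3 + X)/(2*(-7 + c)))
y = -1 (y = -6 + 5 = -1)
U(4, -1)*(-14) + y = ((-67 + 4 + 10*(-1))/(2*(-7 - 1)))*(-14) - 1 = ((½)*(-67 + 4 - 10)/(-8))*(-14) - 1 = ((½)*(-⅛)*(-73))*(-14) - 1 = (73/16)*(-14) - 1 = -511/8 - 1 = -519/8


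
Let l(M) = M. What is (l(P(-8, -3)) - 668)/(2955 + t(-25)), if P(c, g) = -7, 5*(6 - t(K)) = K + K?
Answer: -675/2971 ≈ -0.22720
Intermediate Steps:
t(K) = 6 - 2*K/5 (t(K) = 6 - (K + K)/5 = 6 - 2*K/5)
(l(P(-8, -3)) - 668)/(2955 + t(-25)) = (-7 - 668)/(2955 + (6 - 2/5*(-25))) = -675/(2955 + (6 + 10)) = -675/(2955 + 16) = -675/2971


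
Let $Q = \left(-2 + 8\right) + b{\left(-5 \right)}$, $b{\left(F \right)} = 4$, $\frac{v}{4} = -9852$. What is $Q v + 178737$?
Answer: $-215343$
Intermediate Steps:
$v = -39408$ ($v = 4 \left(-9852\right) = -39408$)
$Q = 10$ ($Q = \left(-2 + 8\right) + 4 = 6 + 4 = 10$)
$Q v + 178737 = 10 \left(-39408\right) + 178737 = -394080 + 178737 = -215343$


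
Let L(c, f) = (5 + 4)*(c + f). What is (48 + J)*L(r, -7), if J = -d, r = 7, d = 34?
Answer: 0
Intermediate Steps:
J = -34 (J = -1*34 = -34)
L(c, f) = 9*c + 9*f (L(c, f) = 9*(c + f) = 9*c + 9*f)
(48 + J)*L(r, -7) = (48 - 34)*(9*7 + 9*(-7)) = 14*(63 - 63) = 14*0 = 0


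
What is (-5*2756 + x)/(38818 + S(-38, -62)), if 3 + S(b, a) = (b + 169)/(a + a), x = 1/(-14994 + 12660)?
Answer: -1994076302/5616688143 ≈ -0.35503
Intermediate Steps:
x = -1/2334 (x = 1/(-2334) = -1/2334 ≈ -0.00042845)
S(b, a) = -3 + (169 + b)/(2*a) (S(b, a) = -3 + (b + 169)/(a + a) = -3 + (169 + b)/((2*a)) = -3 + (169 + b)*(1/(2*a)) = -3 + (169 + b)/(2*a))
(-5*2756 + x)/(38818 + S(-38, -62)) = (-5*2756 - 1/2334)/(38818 + (½)*(169 - 38 - 6*(-62))/(-62)) = (-13780 - 1/2334)/(38818 + (½)*(-1/62)*(169 - 38 + 372)) = -32162521/(2334*(38818 + (½)*(-1/62)*503)) = -32162521/(2334*(38818 - 503/124)) = -32162521/(2334*4812929/124) = -32162521/2334*124/4812929 = -1994076302/5616688143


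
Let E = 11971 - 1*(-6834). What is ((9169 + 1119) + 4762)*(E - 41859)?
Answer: -346962700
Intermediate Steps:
E = 18805 (E = 11971 + 6834 = 18805)
((9169 + 1119) + 4762)*(E - 41859) = ((9169 + 1119) + 4762)*(18805 - 41859) = (10288 + 4762)*(-23054) = 15050*(-23054) = -346962700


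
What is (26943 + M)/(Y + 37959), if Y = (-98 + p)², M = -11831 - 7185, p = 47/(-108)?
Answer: 92460528/555771937 ≈ 0.16636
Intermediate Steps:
p = -47/108 (p = 47*(-1/108) = -47/108 ≈ -0.43518)
M = -19016
Y = 113018161/11664 (Y = (-98 - 47/108)² = (-10631/108)² = 113018161/11664 ≈ 9689.5)
(26943 + M)/(Y + 37959) = (26943 - 19016)/(113018161/11664 + 37959) = 7927/(555771937/11664) = 7927*(11664/555771937) = 92460528/555771937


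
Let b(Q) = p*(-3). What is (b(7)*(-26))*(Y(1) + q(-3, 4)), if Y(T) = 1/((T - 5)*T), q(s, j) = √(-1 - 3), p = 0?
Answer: 0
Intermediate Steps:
b(Q) = 0 (b(Q) = 0*(-3) = 0)
q(s, j) = 2*I (q(s, j) = √(-4) = 2*I)
Y(T) = 1/(T*(-5 + T)) (Y(T) = 1/((-5 + T)*T) = 1/(T*(-5 + T)))
(b(7)*(-26))*(Y(1) + q(-3, 4)) = (0*(-26))*(1/(1*(-5 + 1)) + 2*I) = 0*(1/(-4) + 2*I) = 0*(1*(-¼) + 2*I) = 0*(-¼ + 2*I) = 0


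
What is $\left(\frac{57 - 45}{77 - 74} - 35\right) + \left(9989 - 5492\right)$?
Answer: $4466$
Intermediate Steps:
$\left(\frac{57 - 45}{77 - 74} - 35\right) + \left(9989 - 5492\right) = \left(\frac{12}{3} - 35\right) + 4497 = \left(12 \cdot \frac{1}{3} - 35\right) + 4497 = \left(4 - 35\right) + 4497 = -31 + 4497 = 4466$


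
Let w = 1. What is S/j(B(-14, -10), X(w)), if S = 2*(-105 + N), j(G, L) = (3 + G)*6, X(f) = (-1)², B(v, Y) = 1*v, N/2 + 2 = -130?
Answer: 123/11 ≈ 11.182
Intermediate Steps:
N = -264 (N = -4 + 2*(-130) = -4 - 260 = -264)
B(v, Y) = v
X(f) = 1
j(G, L) = 18 + 6*G
S = -738 (S = 2*(-105 - 264) = 2*(-369) = -738)
S/j(B(-14, -10), X(w)) = -738/(18 + 6*(-14)) = -738/(18 - 84) = -738/(-66) = -738*(-1/66) = 123/11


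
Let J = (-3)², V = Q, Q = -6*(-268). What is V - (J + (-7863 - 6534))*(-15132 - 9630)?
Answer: -356274048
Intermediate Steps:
Q = 1608
V = 1608
J = 9
V - (J + (-7863 - 6534))*(-15132 - 9630) = 1608 - (9 + (-7863 - 6534))*(-15132 - 9630) = 1608 - (9 - 14397)*(-24762) = 1608 - (-14388)*(-24762) = 1608 - 1*356275656 = 1608 - 356275656 = -356274048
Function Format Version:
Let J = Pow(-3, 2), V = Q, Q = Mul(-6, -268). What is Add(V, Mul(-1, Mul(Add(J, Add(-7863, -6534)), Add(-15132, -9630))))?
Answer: -356274048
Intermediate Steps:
Q = 1608
V = 1608
J = 9
Add(V, Mul(-1, Mul(Add(J, Add(-7863, -6534)), Add(-15132, -9630)))) = Add(1608, Mul(-1, Mul(Add(9, Add(-7863, -6534)), Add(-15132, -9630)))) = Add(1608, Mul(-1, Mul(Add(9, -14397), -24762))) = Add(1608, Mul(-1, Mul(-14388, -24762))) = Add(1608, Mul(-1, 356275656)) = Add(1608, -356275656) = -356274048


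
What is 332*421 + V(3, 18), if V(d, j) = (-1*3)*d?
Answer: 139763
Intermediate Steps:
V(d, j) = -3*d
332*421 + V(3, 18) = 332*421 - 3*3 = 139772 - 9 = 139763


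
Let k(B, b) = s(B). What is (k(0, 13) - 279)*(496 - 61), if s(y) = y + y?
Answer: -121365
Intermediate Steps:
s(y) = 2*y
k(B, b) = 2*B
(k(0, 13) - 279)*(496 - 61) = (2*0 - 279)*(496 - 61) = (0 - 279)*435 = -279*435 = -121365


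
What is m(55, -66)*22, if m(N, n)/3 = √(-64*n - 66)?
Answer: 198*√462 ≈ 4255.9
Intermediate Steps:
m(N, n) = 3*√(-66 - 64*n) (m(N, n) = 3*√(-64*n - 66) = 3*√(-66 - 64*n))
m(55, -66)*22 = (3*√(-66 - 64*(-66)))*22 = (3*√(-66 + 4224))*22 = (3*√4158)*22 = (3*(3*√462))*22 = (9*√462)*22 = 198*√462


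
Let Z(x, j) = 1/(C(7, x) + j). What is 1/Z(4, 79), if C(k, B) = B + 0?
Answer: 83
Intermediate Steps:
C(k, B) = B
Z(x, j) = 1/(j + x) (Z(x, j) = 1/(x + j) = 1/(j + x))
1/Z(4, 79) = 1/(1/(79 + 4)) = 1/(1/83) = 83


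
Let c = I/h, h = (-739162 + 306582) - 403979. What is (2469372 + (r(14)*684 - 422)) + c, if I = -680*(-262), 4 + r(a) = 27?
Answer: 2078582911078/836559 ≈ 2.4847e+6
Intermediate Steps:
h = -836559 (h = -432580 - 403979 = -836559)
r(a) = 23 (r(a) = -4 + 27 = 23)
I = 178160
c = -178160/836559 (c = 178160/(-836559) = 178160*(-1/836559) = -178160/836559 ≈ -0.21297)
(2469372 + (r(14)*684 - 422)) + c = (2469372 + (23*684 - 422)) - 178160/836559 = (2469372 + (15732 - 422)) - 178160/836559 = (2469372 + 15310) - 178160/836559 = 2484682 - 178160/836559 = 2078582911078/836559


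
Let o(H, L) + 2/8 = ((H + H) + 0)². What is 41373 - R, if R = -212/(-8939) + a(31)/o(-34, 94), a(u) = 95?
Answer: 1368011717101/33065361 ≈ 41373.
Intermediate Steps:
o(H, L) = -¼ + 4*H² (o(H, L) = -¼ + ((H + H) + 0)² = -¼ + (2*H + 0)² = -¼ + (2*H)² = -¼ + 4*H²)
R = 1463552/33065361 (R = -212/(-8939) + 95/(-¼ + 4*(-34)²) = -212*(-1/8939) + 95/(-¼ + 4*1156) = 212/8939 + 95/(-¼ + 4624) = 212/8939 + 95/(18495/4) = 212/8939 + 95*(4/18495) = 212/8939 + 76/3699 = 1463552/33065361 ≈ 0.044262)
41373 - R = 41373 - 1*1463552/33065361 = 41373 - 1463552/33065361 = 1368011717101/33065361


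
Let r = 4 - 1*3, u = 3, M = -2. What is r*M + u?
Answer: 1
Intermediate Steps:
r = 1 (r = 4 - 3 = 1)
r*M + u = 1*(-2) + 3 = -2 + 3 = 1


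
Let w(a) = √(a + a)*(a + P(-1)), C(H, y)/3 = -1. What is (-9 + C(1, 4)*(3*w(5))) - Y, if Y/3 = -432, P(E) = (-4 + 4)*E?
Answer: 1287 - 45*√10 ≈ 1144.7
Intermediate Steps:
C(H, y) = -3 (C(H, y) = 3*(-1) = -3)
P(E) = 0 (P(E) = 0*E = 0)
Y = -1296 (Y = 3*(-432) = -1296)
w(a) = √2*a^(3/2) (w(a) = √(a + a)*(a + 0) = √(2*a)*a = (√2*√a)*a = √2*a^(3/2))
(-9 + C(1, 4)*(3*w(5))) - Y = (-9 - 9*√2*5^(3/2)) - 1*(-1296) = (-9 - 9*√2*(5*√5)) + 1296 = (-9 - 9*5*√10) + 1296 = (-9 - 45*√10) + 1296 = 1287 - 45*√10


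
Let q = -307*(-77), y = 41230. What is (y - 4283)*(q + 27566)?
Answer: 1891871135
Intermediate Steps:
q = 23639
(y - 4283)*(q + 27566) = (41230 - 4283)*(23639 + 27566) = 36947*51205 = 1891871135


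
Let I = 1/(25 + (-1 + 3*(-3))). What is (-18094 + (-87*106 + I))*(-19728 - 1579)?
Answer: 8730308873/15 ≈ 5.8202e+8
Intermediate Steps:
I = 1/15 (I = 1/(25 + (-1 - 9)) = 1/(25 - 10) = 1/15 ≈ 0.066667)
(-18094 + (-87*106 + I))*(-19728 - 1579) = (-18094 + (-87*106 + 1/15))*(-19728 - 1579) = (-18094 + (-9222 + 1/15))*(-21307) = (-18094 - 138329/15)*(-21307) = -409739/15*(-21307) = 8730308873/15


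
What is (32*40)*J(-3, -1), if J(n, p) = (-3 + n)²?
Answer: 46080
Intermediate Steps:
(32*40)*J(-3, -1) = (32*40)*(-3 - 3)² = 1280*(-6)² = 1280*36 = 46080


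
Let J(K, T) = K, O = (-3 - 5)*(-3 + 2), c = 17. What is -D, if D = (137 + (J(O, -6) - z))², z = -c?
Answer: -26244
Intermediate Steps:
z = -17 (z = -1*17 = -17)
O = 8 (O = -8*(-1) = 8)
D = 26244 (D = (137 + (8 - 1*(-17)))² = (137 + (8 + 17))² = (137 + 25)² = 162² = 26244)
-D = -1*26244 = -26244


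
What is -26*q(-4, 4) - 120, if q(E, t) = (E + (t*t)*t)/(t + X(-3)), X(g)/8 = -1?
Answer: 270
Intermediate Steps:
X(g) = -8 (X(g) = 8*(-1) = -8)
q(E, t) = (E + t**3)/(-8 + t) (q(E, t) = (E + (t*t)*t)/(t - 8) = (E + t**2*t)/(-8 + t) = (E + t**3)/(-8 + t))
-26*q(-4, 4) - 120 = -26*(-4 + 4**3)/(-8 + 4) - 120 = -26*(-4 + 64)/(-4) - 120 = -(-13)*60/2 - 120 = -26*(-15) - 120 = 390 - 120 = 270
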